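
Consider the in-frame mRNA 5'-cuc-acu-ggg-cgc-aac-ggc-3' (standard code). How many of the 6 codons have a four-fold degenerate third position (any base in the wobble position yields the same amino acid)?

Codon 1 CUC (Leu): third position 4-fold.
Codon 2 ACU (Thr): third position 4-fold.
Codon 3 GGG (Gly): third position 4-fold.
Codon 4 CGC (Arg): third position 4-fold.
Codon 5 AAC (Asn): third position 2-fold.
Codon 6 GGC (Gly): third position 4-fold.
Four-fold degenerate third positions: 5.

5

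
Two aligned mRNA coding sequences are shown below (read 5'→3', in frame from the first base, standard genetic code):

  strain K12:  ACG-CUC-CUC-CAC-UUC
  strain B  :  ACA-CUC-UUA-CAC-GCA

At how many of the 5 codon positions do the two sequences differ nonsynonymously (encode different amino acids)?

1

Codon 1: ACG Thr / ACA Thr — synonymous.
Codon 2: CUC Leu / CUC Leu — identical.
Codon 3: CUC Leu / UUA Leu — synonymous.
Codon 4: CAC His / CAC His — identical.
Codon 5: UUC Phe / GCA Ala — nonsynonymous.
Nonsynonymous differences: 1.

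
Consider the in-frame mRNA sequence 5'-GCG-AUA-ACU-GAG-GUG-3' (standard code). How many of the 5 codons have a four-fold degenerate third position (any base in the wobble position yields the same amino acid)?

Codon 1 GCG (Ala): third position 4-fold.
Codon 2 AUA (Ile): third position 3-fold.
Codon 3 ACU (Thr): third position 4-fold.
Codon 4 GAG (Glu): third position 2-fold.
Codon 5 GUG (Val): third position 4-fold.
Four-fold degenerate third positions: 3.

3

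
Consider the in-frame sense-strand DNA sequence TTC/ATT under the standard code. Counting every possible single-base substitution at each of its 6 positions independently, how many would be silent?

3

Codon 1 (TTC, Phe): 1 synonymous substitution.
Codon 2 (ATT, Ile): 2 synonymous substitutions.
Total: 1 + 2 = 3.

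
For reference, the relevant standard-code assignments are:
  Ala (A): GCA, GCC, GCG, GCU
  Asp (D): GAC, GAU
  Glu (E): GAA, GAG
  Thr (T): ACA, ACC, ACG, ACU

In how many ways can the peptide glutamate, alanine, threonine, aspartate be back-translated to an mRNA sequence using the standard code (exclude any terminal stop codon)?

64

Glu: 2 codons.
Ala: 4 codons.
Thr: 4 codons.
Asp: 2 codons.
2 × 4 × 4 × 2 = 64.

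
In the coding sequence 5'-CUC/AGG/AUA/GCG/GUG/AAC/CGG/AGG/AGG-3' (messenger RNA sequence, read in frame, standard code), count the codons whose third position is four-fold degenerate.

Codon 1 CUC (Leu): third position 4-fold.
Codon 2 AGG (Arg): third position 2-fold.
Codon 3 AUA (Ile): third position 3-fold.
Codon 4 GCG (Ala): third position 4-fold.
Codon 5 GUG (Val): third position 4-fold.
Codon 6 AAC (Asn): third position 2-fold.
Codon 7 CGG (Arg): third position 4-fold.
Codon 8 AGG (Arg): third position 2-fold.
Codon 9 AGG (Arg): third position 2-fold.
Four-fold degenerate third positions: 4.

4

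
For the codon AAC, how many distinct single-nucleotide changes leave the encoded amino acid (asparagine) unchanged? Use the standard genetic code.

Position 1: none → 0 synonymous.
Position 2: none → 0 synonymous.
Position 3: AAU → 1 synonymous.
Total: 0 + 0 + 1 = 1.

1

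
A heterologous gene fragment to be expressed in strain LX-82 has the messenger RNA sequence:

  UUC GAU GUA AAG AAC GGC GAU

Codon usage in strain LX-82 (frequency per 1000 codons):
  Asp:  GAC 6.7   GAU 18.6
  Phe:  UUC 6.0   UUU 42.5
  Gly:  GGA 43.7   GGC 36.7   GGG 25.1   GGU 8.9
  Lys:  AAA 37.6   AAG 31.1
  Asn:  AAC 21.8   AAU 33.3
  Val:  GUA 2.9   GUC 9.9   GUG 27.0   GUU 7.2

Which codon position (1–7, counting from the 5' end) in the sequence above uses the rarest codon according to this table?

Codon 1 UUC (Phe): 6.0 per 1000.
Codon 2 GAU (Asp): 18.6 per 1000.
Codon 3 GUA (Val): 2.9 per 1000.
Codon 4 AAG (Lys): 31.1 per 1000.
Codon 5 AAC (Asn): 21.8 per 1000.
Codon 6 GGC (Gly): 36.7 per 1000.
Codon 7 GAU (Asp): 18.6 per 1000.
Lowest frequency is 2.9 at codon 3.

3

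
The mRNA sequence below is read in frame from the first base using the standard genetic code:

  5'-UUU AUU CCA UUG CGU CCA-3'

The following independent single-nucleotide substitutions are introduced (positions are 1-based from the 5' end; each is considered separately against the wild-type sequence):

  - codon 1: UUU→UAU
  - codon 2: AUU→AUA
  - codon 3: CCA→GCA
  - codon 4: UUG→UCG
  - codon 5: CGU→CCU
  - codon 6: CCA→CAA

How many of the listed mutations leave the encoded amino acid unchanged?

1

Codon 1: UUU (Phe) → UAU (Tyr) — missense.
Codon 2: AUU (Ile) → AUA (Ile) — synonymous.
Codon 3: CCA (Pro) → GCA (Ala) — missense.
Codon 4: UUG (Leu) → UCG (Ser) — missense.
Codon 5: CGU (Arg) → CCU (Pro) — missense.
Codon 6: CCA (Pro) → CAA (Gln) — missense.
Synonymous: 1 of 6.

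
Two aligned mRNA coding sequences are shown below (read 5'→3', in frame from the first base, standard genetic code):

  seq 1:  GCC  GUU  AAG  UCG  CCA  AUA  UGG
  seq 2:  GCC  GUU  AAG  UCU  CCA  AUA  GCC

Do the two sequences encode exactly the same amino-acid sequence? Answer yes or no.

Codon 1: GCC Ala / GCC Ala — identical.
Codon 2: GUU Val / GUU Val — identical.
Codon 3: AAG Lys / AAG Lys — identical.
Codon 4: UCG Ser / UCU Ser — synonymous.
Codon 5: CCA Pro / CCA Pro — identical.
Codon 6: AUA Ile / AUA Ile — identical.
Codon 7: UGG Trp / GCC Ala — nonsynonymous.
Nonsynonymous differences: 1 → different protein.

no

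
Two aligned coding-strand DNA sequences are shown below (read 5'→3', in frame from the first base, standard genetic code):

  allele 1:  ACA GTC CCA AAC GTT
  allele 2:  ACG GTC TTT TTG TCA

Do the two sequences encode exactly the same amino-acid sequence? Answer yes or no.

Codon 1: ACA Thr / ACG Thr — synonymous.
Codon 2: GTC Val / GTC Val — identical.
Codon 3: CCA Pro / TTT Phe — nonsynonymous.
Codon 4: AAC Asn / TTG Leu — nonsynonymous.
Codon 5: GTT Val / TCA Ser — nonsynonymous.
Nonsynonymous differences: 3 → different protein.

no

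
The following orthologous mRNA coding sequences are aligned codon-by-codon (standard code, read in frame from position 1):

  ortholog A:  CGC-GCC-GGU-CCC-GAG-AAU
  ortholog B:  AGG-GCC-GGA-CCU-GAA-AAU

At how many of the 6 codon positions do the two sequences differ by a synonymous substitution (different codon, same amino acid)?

Codon 1: CGC Arg / AGG Arg — synonymous.
Codon 2: GCC Ala / GCC Ala — identical.
Codon 3: GGU Gly / GGA Gly — synonymous.
Codon 4: CCC Pro / CCU Pro — synonymous.
Codon 5: GAG Glu / GAA Glu — synonymous.
Codon 6: AAU Asn / AAU Asn — identical.
Synonymous differences: 4.

4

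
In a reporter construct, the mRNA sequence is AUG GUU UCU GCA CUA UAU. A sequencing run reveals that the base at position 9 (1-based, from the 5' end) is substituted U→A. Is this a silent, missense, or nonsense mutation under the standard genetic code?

silent

Position 9 falls in codon 3: UCU → Ser.
After the substitution the codon is UCA → Ser.
Both encode Ser, so the change is synonymous.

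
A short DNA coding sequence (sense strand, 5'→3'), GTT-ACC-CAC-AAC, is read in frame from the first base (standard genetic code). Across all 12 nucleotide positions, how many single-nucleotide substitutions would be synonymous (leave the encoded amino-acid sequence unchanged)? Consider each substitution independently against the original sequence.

Codon 1 (GTT, Val): 3 synonymous substitutions.
Codon 2 (ACC, Thr): 3 synonymous substitutions.
Codon 3 (CAC, His): 1 synonymous substitution.
Codon 4 (AAC, Asn): 1 synonymous substitution.
Total: 3 + 3 + 1 + 1 = 8.

8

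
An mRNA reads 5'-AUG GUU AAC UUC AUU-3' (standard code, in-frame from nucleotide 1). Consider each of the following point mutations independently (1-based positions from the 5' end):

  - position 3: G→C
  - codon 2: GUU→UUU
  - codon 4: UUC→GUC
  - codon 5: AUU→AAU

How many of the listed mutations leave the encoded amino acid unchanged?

Codon 1: AUG (Met) → AUC (Ile) — missense.
Codon 2: GUU (Val) → UUU (Phe) — missense.
Codon 4: UUC (Phe) → GUC (Val) — missense.
Codon 5: AUU (Ile) → AAU (Asn) — missense.
Synonymous: 0 of 4.

0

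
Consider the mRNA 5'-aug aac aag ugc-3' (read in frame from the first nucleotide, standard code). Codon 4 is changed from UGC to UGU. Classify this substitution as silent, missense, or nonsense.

Position 12 falls in codon 4: UGC → Cys.
After the substitution the codon is UGU → Cys.
Both encode Cys, so the change is synonymous.

silent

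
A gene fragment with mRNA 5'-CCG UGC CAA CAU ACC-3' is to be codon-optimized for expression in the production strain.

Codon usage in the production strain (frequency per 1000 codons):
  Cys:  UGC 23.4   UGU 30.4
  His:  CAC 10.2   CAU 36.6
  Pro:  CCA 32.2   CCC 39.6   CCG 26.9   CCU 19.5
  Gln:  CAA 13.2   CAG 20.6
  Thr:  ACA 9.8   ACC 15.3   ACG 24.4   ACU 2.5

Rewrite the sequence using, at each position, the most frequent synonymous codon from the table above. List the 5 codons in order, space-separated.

Codon 1 (Pro): best is CCC at 39.6.
Codon 2 (Cys): best is UGU at 30.4.
Codon 3 (Gln): best is CAG at 20.6.
Codon 4 (His): best is CAU at 36.6.
Codon 5 (Thr): best is ACG at 24.4.

CCC UGU CAG CAU ACG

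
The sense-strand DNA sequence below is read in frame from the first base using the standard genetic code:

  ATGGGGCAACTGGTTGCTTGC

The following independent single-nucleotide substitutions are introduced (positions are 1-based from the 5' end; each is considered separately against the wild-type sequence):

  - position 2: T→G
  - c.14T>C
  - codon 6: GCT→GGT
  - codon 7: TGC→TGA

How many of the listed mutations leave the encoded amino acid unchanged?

Codon 1: ATG (Met) → AGG (Arg) — missense.
Codon 5: GTT (Val) → GCT (Ala) — missense.
Codon 6: GCT (Ala) → GGT (Gly) — missense.
Codon 7: TGC (Cys) → TGA (Stop) — nonsense.
Synonymous: 0 of 4.

0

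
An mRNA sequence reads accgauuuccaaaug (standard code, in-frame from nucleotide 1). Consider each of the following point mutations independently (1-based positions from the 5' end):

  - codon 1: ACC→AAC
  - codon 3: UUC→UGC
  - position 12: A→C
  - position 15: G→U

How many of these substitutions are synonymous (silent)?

Codon 1: ACC (Thr) → AAC (Asn) — missense.
Codon 3: UUC (Phe) → UGC (Cys) — missense.
Codon 4: CAA (Gln) → CAC (His) — missense.
Codon 5: AUG (Met) → AUU (Ile) — missense.
Synonymous: 0 of 4.

0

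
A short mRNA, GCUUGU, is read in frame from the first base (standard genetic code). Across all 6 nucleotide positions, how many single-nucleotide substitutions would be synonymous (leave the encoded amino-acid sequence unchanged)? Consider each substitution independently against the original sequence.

Codon 1 (GCU, Ala): 3 synonymous substitutions.
Codon 2 (UGU, Cys): 1 synonymous substitution.
Total: 3 + 1 = 4.

4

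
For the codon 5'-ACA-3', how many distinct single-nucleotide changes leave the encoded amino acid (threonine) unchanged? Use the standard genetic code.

Position 1: none → 0 synonymous.
Position 2: none → 0 synonymous.
Position 3: ACU, ACC, ACG → 3 synonymous.
Total: 0 + 0 + 3 = 3.

3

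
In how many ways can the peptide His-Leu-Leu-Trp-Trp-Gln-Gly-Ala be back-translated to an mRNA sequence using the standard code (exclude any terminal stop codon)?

2304

His: 2 codons.
Leu: 6 codons.
Leu: 6 codons.
Trp: 1 codon.
Trp: 1 codon.
Gln: 2 codons.
Gly: 4 codons.
Ala: 4 codons.
2 × 6 × 6 × 1 × 1 × 2 × 4 × 4 = 2304.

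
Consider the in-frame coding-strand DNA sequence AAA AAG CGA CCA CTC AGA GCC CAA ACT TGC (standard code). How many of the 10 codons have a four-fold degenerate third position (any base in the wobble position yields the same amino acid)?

5

Codon 1 AAA (Lys): third position 2-fold.
Codon 2 AAG (Lys): third position 2-fold.
Codon 3 CGA (Arg): third position 4-fold.
Codon 4 CCA (Pro): third position 4-fold.
Codon 5 CTC (Leu): third position 4-fold.
Codon 6 AGA (Arg): third position 2-fold.
Codon 7 GCC (Ala): third position 4-fold.
Codon 8 CAA (Gln): third position 2-fold.
Codon 9 ACT (Thr): third position 4-fold.
Codon 10 TGC (Cys): third position 2-fold.
Four-fold degenerate third positions: 5.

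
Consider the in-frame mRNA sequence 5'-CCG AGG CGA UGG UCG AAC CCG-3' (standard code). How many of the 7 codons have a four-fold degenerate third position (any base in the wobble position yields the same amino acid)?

4

Codon 1 CCG (Pro): third position 4-fold.
Codon 2 AGG (Arg): third position 2-fold.
Codon 3 CGA (Arg): third position 4-fold.
Codon 4 UGG (Trp): third position 1-fold.
Codon 5 UCG (Ser): third position 4-fold.
Codon 6 AAC (Asn): third position 2-fold.
Codon 7 CCG (Pro): third position 4-fold.
Four-fold degenerate third positions: 4.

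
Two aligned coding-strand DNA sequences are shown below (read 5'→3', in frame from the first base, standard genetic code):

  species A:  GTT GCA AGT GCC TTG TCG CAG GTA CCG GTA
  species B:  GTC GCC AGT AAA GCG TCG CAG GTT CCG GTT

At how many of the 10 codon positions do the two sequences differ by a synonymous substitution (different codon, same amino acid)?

4

Codon 1: GTT Val / GTC Val — synonymous.
Codon 2: GCA Ala / GCC Ala — synonymous.
Codon 3: AGT Ser / AGT Ser — identical.
Codon 4: GCC Ala / AAA Lys — nonsynonymous.
Codon 5: TTG Leu / GCG Ala — nonsynonymous.
Codon 6: TCG Ser / TCG Ser — identical.
Codon 7: CAG Gln / CAG Gln — identical.
Codon 8: GTA Val / GTT Val — synonymous.
Codon 9: CCG Pro / CCG Pro — identical.
Codon 10: GTA Val / GTT Val — synonymous.
Synonymous differences: 4.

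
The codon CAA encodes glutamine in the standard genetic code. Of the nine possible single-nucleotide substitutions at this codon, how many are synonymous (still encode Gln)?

1

Position 1: none → 0 synonymous.
Position 2: none → 0 synonymous.
Position 3: CAG → 1 synonymous.
Total: 0 + 0 + 1 = 1.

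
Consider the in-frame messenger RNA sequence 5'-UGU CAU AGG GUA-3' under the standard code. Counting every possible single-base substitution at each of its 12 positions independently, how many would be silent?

7

Codon 1 (UGU, Cys): 1 synonymous substitution.
Codon 2 (CAU, His): 1 synonymous substitution.
Codon 3 (AGG, Arg): 2 synonymous substitutions.
Codon 4 (GUA, Val): 3 synonymous substitutions.
Total: 1 + 1 + 2 + 3 = 7.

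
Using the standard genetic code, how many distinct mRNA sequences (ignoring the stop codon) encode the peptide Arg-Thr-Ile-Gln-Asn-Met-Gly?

Arg: 6 codons.
Thr: 4 codons.
Ile: 3 codons.
Gln: 2 codons.
Asn: 2 codons.
Met: 1 codon.
Gly: 4 codons.
6 × 4 × 3 × 2 × 2 × 1 × 4 = 1152.

1152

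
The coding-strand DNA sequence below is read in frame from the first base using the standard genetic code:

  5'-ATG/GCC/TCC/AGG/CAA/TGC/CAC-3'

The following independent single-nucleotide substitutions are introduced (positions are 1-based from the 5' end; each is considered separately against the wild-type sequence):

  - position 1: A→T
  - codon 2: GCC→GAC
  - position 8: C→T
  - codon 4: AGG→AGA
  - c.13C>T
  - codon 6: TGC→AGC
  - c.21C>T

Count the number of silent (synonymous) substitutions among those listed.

2

Codon 1: ATG (Met) → TTG (Leu) — missense.
Codon 2: GCC (Ala) → GAC (Asp) — missense.
Codon 3: TCC (Ser) → TTC (Phe) — missense.
Codon 4: AGG (Arg) → AGA (Arg) — synonymous.
Codon 5: CAA (Gln) → TAA (Stop) — nonsense.
Codon 6: TGC (Cys) → AGC (Ser) — missense.
Codon 7: CAC (His) → CAT (His) — synonymous.
Synonymous: 2 of 7.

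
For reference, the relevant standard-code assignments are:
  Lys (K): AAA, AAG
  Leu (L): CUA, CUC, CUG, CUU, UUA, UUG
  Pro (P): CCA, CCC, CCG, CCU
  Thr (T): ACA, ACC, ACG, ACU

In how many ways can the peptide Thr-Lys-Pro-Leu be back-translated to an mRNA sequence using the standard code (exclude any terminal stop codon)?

Thr: 4 codons.
Lys: 2 codons.
Pro: 4 codons.
Leu: 6 codons.
4 × 2 × 4 × 6 = 192.

192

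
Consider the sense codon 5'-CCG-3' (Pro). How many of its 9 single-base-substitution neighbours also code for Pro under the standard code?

3

Position 1: none → 0 synonymous.
Position 2: none → 0 synonymous.
Position 3: CCT, CCC, CCA → 3 synonymous.
Total: 0 + 0 + 3 = 3.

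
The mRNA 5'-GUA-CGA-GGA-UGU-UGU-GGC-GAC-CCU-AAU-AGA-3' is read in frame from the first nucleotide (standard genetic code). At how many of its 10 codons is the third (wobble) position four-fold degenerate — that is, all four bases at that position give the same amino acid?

5

Codon 1 GUA (Val): third position 4-fold.
Codon 2 CGA (Arg): third position 4-fold.
Codon 3 GGA (Gly): third position 4-fold.
Codon 4 UGU (Cys): third position 2-fold.
Codon 5 UGU (Cys): third position 2-fold.
Codon 6 GGC (Gly): third position 4-fold.
Codon 7 GAC (Asp): third position 2-fold.
Codon 8 CCU (Pro): third position 4-fold.
Codon 9 AAU (Asn): third position 2-fold.
Codon 10 AGA (Arg): third position 2-fold.
Four-fold degenerate third positions: 5.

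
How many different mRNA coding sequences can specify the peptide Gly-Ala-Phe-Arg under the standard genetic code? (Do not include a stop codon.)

192

Gly: 4 codons.
Ala: 4 codons.
Phe: 2 codons.
Arg: 6 codons.
4 × 4 × 2 × 6 = 192.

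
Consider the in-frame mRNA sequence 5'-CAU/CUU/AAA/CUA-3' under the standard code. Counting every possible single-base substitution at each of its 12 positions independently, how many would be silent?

9

Codon 1 (CAU, His): 1 synonymous substitution.
Codon 2 (CUU, Leu): 3 synonymous substitutions.
Codon 3 (AAA, Lys): 1 synonymous substitution.
Codon 4 (CUA, Leu): 4 synonymous substitutions.
Total: 1 + 3 + 1 + 4 = 9.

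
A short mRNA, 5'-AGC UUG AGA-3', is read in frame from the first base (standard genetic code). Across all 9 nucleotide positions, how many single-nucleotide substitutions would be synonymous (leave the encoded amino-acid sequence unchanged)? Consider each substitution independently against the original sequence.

Codon 1 (AGC, Ser): 1 synonymous substitution.
Codon 2 (UUG, Leu): 2 synonymous substitutions.
Codon 3 (AGA, Arg): 2 synonymous substitutions.
Total: 1 + 2 + 2 = 5.

5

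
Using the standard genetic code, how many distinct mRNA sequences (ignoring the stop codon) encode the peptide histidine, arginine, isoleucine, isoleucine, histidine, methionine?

216

His: 2 codons.
Arg: 6 codons.
Ile: 3 codons.
Ile: 3 codons.
His: 2 codons.
Met: 1 codon.
2 × 6 × 3 × 3 × 2 × 1 = 216.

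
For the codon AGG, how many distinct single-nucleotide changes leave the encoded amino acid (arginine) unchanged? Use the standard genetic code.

Position 1: CGG → 1 synonymous.
Position 2: none → 0 synonymous.
Position 3: AGA → 1 synonymous.
Total: 1 + 0 + 1 = 2.

2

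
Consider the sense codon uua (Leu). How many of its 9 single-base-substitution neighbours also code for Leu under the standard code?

Position 1: CUA → 1 synonymous.
Position 2: none → 0 synonymous.
Position 3: UUG → 1 synonymous.
Total: 1 + 0 + 1 = 2.

2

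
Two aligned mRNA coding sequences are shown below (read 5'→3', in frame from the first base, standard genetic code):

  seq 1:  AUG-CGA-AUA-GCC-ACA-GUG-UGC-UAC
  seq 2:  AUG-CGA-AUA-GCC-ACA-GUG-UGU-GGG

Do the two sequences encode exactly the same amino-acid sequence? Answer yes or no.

no

Codon 1: AUG Met / AUG Met — identical.
Codon 2: CGA Arg / CGA Arg — identical.
Codon 3: AUA Ile / AUA Ile — identical.
Codon 4: GCC Ala / GCC Ala — identical.
Codon 5: ACA Thr / ACA Thr — identical.
Codon 6: GUG Val / GUG Val — identical.
Codon 7: UGC Cys / UGU Cys — synonymous.
Codon 8: UAC Tyr / GGG Gly — nonsynonymous.
Nonsynonymous differences: 1 → different protein.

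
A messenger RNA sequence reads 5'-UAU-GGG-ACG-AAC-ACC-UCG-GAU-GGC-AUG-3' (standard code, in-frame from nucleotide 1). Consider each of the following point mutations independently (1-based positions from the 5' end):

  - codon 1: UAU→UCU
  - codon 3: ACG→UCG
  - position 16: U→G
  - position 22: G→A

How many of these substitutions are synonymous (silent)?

0

Codon 1: UAU (Tyr) → UCU (Ser) — missense.
Codon 3: ACG (Thr) → UCG (Ser) — missense.
Codon 6: UCG (Ser) → GCG (Ala) — missense.
Codon 8: GGC (Gly) → AGC (Ser) — missense.
Synonymous: 0 of 4.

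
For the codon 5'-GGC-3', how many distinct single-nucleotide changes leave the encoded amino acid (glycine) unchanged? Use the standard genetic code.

Position 1: none → 0 synonymous.
Position 2: none → 0 synonymous.
Position 3: GGU, GGA, GGG → 3 synonymous.
Total: 0 + 0 + 3 = 3.

3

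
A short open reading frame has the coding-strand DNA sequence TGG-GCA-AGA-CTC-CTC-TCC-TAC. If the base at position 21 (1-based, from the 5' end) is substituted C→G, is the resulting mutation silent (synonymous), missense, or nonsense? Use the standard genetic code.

Position 21 falls in codon 7: TAC → Tyr.
After the substitution the codon is TAG → Stop.
The new codon is a stop codon, so this is a nonsense mutation.

nonsense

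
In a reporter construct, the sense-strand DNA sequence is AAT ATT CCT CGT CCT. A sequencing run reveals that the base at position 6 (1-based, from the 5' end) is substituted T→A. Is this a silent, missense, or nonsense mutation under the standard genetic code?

Position 6 falls in codon 2: ATT → Ile.
After the substitution the codon is ATA → Ile.
Both encode Ile, so the change is synonymous.

silent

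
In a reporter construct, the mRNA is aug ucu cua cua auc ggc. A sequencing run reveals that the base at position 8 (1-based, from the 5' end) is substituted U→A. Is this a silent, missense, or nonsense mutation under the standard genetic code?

missense

Position 8 falls in codon 3: CUA → Leu.
After the substitution the codon is CAA → Gln.
Leu ≠ Gln, so this is a missense mutation.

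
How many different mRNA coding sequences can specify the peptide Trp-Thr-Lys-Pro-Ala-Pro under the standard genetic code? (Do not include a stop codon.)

Trp: 1 codon.
Thr: 4 codons.
Lys: 2 codons.
Pro: 4 codons.
Ala: 4 codons.
Pro: 4 codons.
1 × 4 × 2 × 4 × 4 × 4 = 512.

512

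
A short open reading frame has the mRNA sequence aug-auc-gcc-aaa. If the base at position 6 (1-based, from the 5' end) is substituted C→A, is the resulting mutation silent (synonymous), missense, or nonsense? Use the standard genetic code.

silent

Position 6 falls in codon 2: AUC → Ile.
After the substitution the codon is AUA → Ile.
Both encode Ile, so the change is synonymous.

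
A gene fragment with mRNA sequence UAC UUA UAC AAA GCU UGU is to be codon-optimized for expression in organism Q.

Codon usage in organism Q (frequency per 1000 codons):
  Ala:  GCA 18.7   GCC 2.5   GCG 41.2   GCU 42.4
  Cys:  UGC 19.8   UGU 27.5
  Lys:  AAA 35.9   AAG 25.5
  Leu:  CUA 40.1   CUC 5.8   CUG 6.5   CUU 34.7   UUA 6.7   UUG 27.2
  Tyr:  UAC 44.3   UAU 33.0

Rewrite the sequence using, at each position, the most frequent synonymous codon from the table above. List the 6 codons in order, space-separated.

Codon 1 (Tyr): best is UAC at 44.3.
Codon 2 (Leu): best is CUA at 40.1.
Codon 3 (Tyr): best is UAC at 44.3.
Codon 4 (Lys): best is AAA at 35.9.
Codon 5 (Ala): best is GCU at 42.4.
Codon 6 (Cys): best is UGU at 27.5.

UAC CUA UAC AAA GCU UGU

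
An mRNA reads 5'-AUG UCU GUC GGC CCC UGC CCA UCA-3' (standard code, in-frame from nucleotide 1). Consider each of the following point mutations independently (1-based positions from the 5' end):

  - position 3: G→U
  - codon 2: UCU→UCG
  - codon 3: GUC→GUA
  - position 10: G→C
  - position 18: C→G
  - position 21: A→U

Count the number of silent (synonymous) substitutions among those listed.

Codon 1: AUG (Met) → AUU (Ile) — missense.
Codon 2: UCU (Ser) → UCG (Ser) — synonymous.
Codon 3: GUC (Val) → GUA (Val) — synonymous.
Codon 4: GGC (Gly) → CGC (Arg) — missense.
Codon 6: UGC (Cys) → UGG (Trp) — missense.
Codon 7: CCA (Pro) → CCU (Pro) — synonymous.
Synonymous: 3 of 6.

3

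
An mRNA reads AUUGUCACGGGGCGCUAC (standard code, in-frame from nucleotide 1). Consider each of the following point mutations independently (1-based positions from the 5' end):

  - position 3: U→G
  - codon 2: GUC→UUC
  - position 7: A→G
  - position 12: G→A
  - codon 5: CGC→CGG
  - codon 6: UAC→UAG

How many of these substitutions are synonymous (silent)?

2

Codon 1: AUU (Ile) → AUG (Met) — missense.
Codon 2: GUC (Val) → UUC (Phe) — missense.
Codon 3: ACG (Thr) → GCG (Ala) — missense.
Codon 4: GGG (Gly) → GGA (Gly) — synonymous.
Codon 5: CGC (Arg) → CGG (Arg) — synonymous.
Codon 6: UAC (Tyr) → UAG (Stop) — nonsense.
Synonymous: 2 of 6.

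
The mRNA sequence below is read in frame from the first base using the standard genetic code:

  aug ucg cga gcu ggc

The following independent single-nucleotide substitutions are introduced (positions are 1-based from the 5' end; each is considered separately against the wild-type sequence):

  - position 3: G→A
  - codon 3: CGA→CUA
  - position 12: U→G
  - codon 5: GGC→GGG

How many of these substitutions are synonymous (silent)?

Codon 1: AUG (Met) → AUA (Ile) — missense.
Codon 3: CGA (Arg) → CUA (Leu) — missense.
Codon 4: GCU (Ala) → GCG (Ala) — synonymous.
Codon 5: GGC (Gly) → GGG (Gly) — synonymous.
Synonymous: 2 of 4.

2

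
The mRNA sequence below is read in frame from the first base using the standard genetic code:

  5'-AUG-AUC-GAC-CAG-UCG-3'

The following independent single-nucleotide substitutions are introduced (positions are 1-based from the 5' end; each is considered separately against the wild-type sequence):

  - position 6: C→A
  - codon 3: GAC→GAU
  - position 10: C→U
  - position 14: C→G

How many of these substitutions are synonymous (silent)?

Codon 2: AUC (Ile) → AUA (Ile) — synonymous.
Codon 3: GAC (Asp) → GAU (Asp) — synonymous.
Codon 4: CAG (Gln) → UAG (Stop) — nonsense.
Codon 5: UCG (Ser) → UGG (Trp) — missense.
Synonymous: 2 of 4.

2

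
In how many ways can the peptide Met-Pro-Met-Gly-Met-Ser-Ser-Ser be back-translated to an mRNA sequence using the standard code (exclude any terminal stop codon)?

Met: 1 codon.
Pro: 4 codons.
Met: 1 codon.
Gly: 4 codons.
Met: 1 codon.
Ser: 6 codons.
Ser: 6 codons.
Ser: 6 codons.
1 × 4 × 1 × 4 × 1 × 6 × 6 × 6 = 3456.

3456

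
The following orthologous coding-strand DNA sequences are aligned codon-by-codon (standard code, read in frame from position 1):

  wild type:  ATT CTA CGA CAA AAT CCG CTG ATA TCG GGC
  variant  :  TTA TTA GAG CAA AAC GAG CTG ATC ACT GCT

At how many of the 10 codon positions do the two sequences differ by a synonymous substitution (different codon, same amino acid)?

3

Codon 1: ATT Ile / TTA Leu — nonsynonymous.
Codon 2: CTA Leu / TTA Leu — synonymous.
Codon 3: CGA Arg / GAG Glu — nonsynonymous.
Codon 4: CAA Gln / CAA Gln — identical.
Codon 5: AAT Asn / AAC Asn — synonymous.
Codon 6: CCG Pro / GAG Glu — nonsynonymous.
Codon 7: CTG Leu / CTG Leu — identical.
Codon 8: ATA Ile / ATC Ile — synonymous.
Codon 9: TCG Ser / ACT Thr — nonsynonymous.
Codon 10: GGC Gly / GCT Ala — nonsynonymous.
Synonymous differences: 3.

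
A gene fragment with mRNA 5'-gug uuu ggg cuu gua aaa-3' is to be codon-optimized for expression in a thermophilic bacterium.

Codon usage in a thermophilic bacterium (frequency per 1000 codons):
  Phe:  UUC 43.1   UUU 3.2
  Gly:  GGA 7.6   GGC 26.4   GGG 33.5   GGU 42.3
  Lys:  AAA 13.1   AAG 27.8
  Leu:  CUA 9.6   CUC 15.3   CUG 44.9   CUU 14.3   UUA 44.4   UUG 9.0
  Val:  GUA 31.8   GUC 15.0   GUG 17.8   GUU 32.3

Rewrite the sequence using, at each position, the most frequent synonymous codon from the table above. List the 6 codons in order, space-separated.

Codon 1 (Val): best is GUU at 32.3.
Codon 2 (Phe): best is UUC at 43.1.
Codon 3 (Gly): best is GGU at 42.3.
Codon 4 (Leu): best is CUG at 44.9.
Codon 5 (Val): best is GUU at 32.3.
Codon 6 (Lys): best is AAG at 27.8.

GUU UUC GGU CUG GUU AAG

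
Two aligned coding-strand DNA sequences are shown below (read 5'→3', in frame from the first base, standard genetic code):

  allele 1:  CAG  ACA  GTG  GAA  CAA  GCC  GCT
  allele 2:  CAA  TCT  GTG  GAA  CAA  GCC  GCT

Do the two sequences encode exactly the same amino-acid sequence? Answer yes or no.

no

Codon 1: CAG Gln / CAA Gln — synonymous.
Codon 2: ACA Thr / TCT Ser — nonsynonymous.
Codon 3: GTG Val / GTG Val — identical.
Codon 4: GAA Glu / GAA Glu — identical.
Codon 5: CAA Gln / CAA Gln — identical.
Codon 6: GCC Ala / GCC Ala — identical.
Codon 7: GCT Ala / GCT Ala — identical.
Nonsynonymous differences: 1 → different protein.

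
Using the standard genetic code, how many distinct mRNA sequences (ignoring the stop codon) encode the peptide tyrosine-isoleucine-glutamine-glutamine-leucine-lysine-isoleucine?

864

Tyr: 2 codons.
Ile: 3 codons.
Gln: 2 codons.
Gln: 2 codons.
Leu: 6 codons.
Lys: 2 codons.
Ile: 3 codons.
2 × 3 × 2 × 2 × 6 × 2 × 3 = 864.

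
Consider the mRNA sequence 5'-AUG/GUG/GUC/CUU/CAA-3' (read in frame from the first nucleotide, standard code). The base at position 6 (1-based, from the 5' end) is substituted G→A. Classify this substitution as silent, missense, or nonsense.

Position 6 falls in codon 2: GUG → Val.
After the substitution the codon is GUA → Val.
Both encode Val, so the change is synonymous.

silent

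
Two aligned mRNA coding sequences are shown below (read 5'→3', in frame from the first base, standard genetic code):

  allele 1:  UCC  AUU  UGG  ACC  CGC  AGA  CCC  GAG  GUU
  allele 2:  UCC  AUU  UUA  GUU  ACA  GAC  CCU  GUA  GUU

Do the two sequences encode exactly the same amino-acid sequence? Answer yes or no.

no

Codon 1: UCC Ser / UCC Ser — identical.
Codon 2: AUU Ile / AUU Ile — identical.
Codon 3: UGG Trp / UUA Leu — nonsynonymous.
Codon 4: ACC Thr / GUU Val — nonsynonymous.
Codon 5: CGC Arg / ACA Thr — nonsynonymous.
Codon 6: AGA Arg / GAC Asp — nonsynonymous.
Codon 7: CCC Pro / CCU Pro — synonymous.
Codon 8: GAG Glu / GUA Val — nonsynonymous.
Codon 9: GUU Val / GUU Val — identical.
Nonsynonymous differences: 5 → different protein.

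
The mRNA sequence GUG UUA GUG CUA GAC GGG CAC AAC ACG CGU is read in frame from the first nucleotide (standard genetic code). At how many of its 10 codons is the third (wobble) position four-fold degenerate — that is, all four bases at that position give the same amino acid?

Codon 1 GUG (Val): third position 4-fold.
Codon 2 UUA (Leu): third position 2-fold.
Codon 3 GUG (Val): third position 4-fold.
Codon 4 CUA (Leu): third position 4-fold.
Codon 5 GAC (Asp): third position 2-fold.
Codon 6 GGG (Gly): third position 4-fold.
Codon 7 CAC (His): third position 2-fold.
Codon 8 AAC (Asn): third position 2-fold.
Codon 9 ACG (Thr): third position 4-fold.
Codon 10 CGU (Arg): third position 4-fold.
Four-fold degenerate third positions: 6.

6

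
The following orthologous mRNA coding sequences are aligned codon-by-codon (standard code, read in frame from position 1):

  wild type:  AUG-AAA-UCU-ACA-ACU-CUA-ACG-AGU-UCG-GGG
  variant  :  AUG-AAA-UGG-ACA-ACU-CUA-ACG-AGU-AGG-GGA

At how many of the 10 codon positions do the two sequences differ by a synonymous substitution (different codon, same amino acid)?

Codon 1: AUG Met / AUG Met — identical.
Codon 2: AAA Lys / AAA Lys — identical.
Codon 3: UCU Ser / UGG Trp — nonsynonymous.
Codon 4: ACA Thr / ACA Thr — identical.
Codon 5: ACU Thr / ACU Thr — identical.
Codon 6: CUA Leu / CUA Leu — identical.
Codon 7: ACG Thr / ACG Thr — identical.
Codon 8: AGU Ser / AGU Ser — identical.
Codon 9: UCG Ser / AGG Arg — nonsynonymous.
Codon 10: GGG Gly / GGA Gly — synonymous.
Synonymous differences: 1.

1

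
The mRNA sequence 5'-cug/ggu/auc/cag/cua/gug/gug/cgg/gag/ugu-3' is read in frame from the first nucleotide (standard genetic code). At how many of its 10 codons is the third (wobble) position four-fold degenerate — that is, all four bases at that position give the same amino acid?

Codon 1 CUG (Leu): third position 4-fold.
Codon 2 GGU (Gly): third position 4-fold.
Codon 3 AUC (Ile): third position 3-fold.
Codon 4 CAG (Gln): third position 2-fold.
Codon 5 CUA (Leu): third position 4-fold.
Codon 6 GUG (Val): third position 4-fold.
Codon 7 GUG (Val): third position 4-fold.
Codon 8 CGG (Arg): third position 4-fold.
Codon 9 GAG (Glu): third position 2-fold.
Codon 10 UGU (Cys): third position 2-fold.
Four-fold degenerate third positions: 6.

6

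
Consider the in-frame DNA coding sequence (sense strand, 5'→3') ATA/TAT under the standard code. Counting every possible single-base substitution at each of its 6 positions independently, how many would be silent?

Codon 1 (ATA, Ile): 2 synonymous substitutions.
Codon 2 (TAT, Tyr): 1 synonymous substitution.
Total: 2 + 1 = 3.

3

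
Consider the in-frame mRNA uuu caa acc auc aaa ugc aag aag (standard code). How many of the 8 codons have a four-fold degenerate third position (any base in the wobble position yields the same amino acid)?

Codon 1 UUU (Phe): third position 2-fold.
Codon 2 CAA (Gln): third position 2-fold.
Codon 3 ACC (Thr): third position 4-fold.
Codon 4 AUC (Ile): third position 3-fold.
Codon 5 AAA (Lys): third position 2-fold.
Codon 6 UGC (Cys): third position 2-fold.
Codon 7 AAG (Lys): third position 2-fold.
Codon 8 AAG (Lys): third position 2-fold.
Four-fold degenerate third positions: 1.

1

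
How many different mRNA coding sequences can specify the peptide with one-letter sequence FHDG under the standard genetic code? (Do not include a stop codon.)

32

Phe: 2 codons.
His: 2 codons.
Asp: 2 codons.
Gly: 4 codons.
2 × 2 × 2 × 4 = 32.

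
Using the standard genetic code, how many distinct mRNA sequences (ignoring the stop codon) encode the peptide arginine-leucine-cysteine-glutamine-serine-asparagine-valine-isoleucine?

Arg: 6 codons.
Leu: 6 codons.
Cys: 2 codons.
Gln: 2 codons.
Ser: 6 codons.
Asn: 2 codons.
Val: 4 codons.
Ile: 3 codons.
6 × 6 × 2 × 2 × 6 × 2 × 4 × 3 = 20736.

20736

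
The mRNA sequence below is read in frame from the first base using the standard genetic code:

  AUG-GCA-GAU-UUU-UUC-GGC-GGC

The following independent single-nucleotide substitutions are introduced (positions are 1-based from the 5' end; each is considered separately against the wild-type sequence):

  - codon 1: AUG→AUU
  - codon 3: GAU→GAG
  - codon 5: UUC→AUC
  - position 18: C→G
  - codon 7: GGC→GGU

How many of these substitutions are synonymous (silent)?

2

Codon 1: AUG (Met) → AUU (Ile) — missense.
Codon 3: GAU (Asp) → GAG (Glu) — missense.
Codon 5: UUC (Phe) → AUC (Ile) — missense.
Codon 6: GGC (Gly) → GGG (Gly) — synonymous.
Codon 7: GGC (Gly) → GGU (Gly) — synonymous.
Synonymous: 2 of 5.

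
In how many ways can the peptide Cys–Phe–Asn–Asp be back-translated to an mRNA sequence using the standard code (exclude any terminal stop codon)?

16

Cys: 2 codons.
Phe: 2 codons.
Asn: 2 codons.
Asp: 2 codons.
2 × 2 × 2 × 2 = 16.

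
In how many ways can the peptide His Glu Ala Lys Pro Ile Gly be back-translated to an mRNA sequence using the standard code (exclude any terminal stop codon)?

His: 2 codons.
Glu: 2 codons.
Ala: 4 codons.
Lys: 2 codons.
Pro: 4 codons.
Ile: 3 codons.
Gly: 4 codons.
2 × 2 × 4 × 2 × 4 × 3 × 4 = 1536.

1536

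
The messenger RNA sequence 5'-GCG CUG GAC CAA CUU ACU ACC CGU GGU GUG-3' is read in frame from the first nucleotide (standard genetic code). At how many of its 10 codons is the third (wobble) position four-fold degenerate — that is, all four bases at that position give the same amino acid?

8

Codon 1 GCG (Ala): third position 4-fold.
Codon 2 CUG (Leu): third position 4-fold.
Codon 3 GAC (Asp): third position 2-fold.
Codon 4 CAA (Gln): third position 2-fold.
Codon 5 CUU (Leu): third position 4-fold.
Codon 6 ACU (Thr): third position 4-fold.
Codon 7 ACC (Thr): third position 4-fold.
Codon 8 CGU (Arg): third position 4-fold.
Codon 9 GGU (Gly): third position 4-fold.
Codon 10 GUG (Val): third position 4-fold.
Four-fold degenerate third positions: 8.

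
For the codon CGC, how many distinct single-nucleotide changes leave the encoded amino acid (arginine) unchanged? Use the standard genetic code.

Position 1: none → 0 synonymous.
Position 2: none → 0 synonymous.
Position 3: CGU, CGA, CGG → 3 synonymous.
Total: 0 + 0 + 3 = 3.

3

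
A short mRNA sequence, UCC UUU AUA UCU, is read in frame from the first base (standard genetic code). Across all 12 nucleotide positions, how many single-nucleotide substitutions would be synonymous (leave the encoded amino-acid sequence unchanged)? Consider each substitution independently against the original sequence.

9

Codon 1 (UCC, Ser): 3 synonymous substitutions.
Codon 2 (UUU, Phe): 1 synonymous substitution.
Codon 3 (AUA, Ile): 2 synonymous substitutions.
Codon 4 (UCU, Ser): 3 synonymous substitutions.
Total: 3 + 1 + 2 + 3 = 9.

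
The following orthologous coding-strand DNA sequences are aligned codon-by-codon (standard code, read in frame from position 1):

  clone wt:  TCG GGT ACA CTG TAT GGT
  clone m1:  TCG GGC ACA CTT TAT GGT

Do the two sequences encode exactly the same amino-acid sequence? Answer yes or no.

Codon 1: TCG Ser / TCG Ser — identical.
Codon 2: GGT Gly / GGC Gly — synonymous.
Codon 3: ACA Thr / ACA Thr — identical.
Codon 4: CTG Leu / CTT Leu — synonymous.
Codon 5: TAT Tyr / TAT Tyr — identical.
Codon 6: GGT Gly / GGT Gly — identical.
Nonsynonymous differences: 0 → same protein.

yes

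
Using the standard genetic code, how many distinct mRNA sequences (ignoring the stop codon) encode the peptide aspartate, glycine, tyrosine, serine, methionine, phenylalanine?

Asp: 2 codons.
Gly: 4 codons.
Tyr: 2 codons.
Ser: 6 codons.
Met: 1 codon.
Phe: 2 codons.
2 × 4 × 2 × 6 × 1 × 2 = 192.

192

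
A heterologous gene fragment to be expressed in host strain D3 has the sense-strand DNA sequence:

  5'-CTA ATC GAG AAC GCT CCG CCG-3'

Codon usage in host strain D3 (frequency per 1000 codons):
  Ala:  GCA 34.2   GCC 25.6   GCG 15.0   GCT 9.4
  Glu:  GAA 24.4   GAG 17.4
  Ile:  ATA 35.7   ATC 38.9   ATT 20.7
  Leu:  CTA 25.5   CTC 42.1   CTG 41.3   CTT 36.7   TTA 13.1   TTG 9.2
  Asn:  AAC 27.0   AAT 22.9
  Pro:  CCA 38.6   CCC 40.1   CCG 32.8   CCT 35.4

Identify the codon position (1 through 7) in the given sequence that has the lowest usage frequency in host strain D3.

Codon 1 CTA (Leu): 25.5 per 1000.
Codon 2 ATC (Ile): 38.9 per 1000.
Codon 3 GAG (Glu): 17.4 per 1000.
Codon 4 AAC (Asn): 27.0 per 1000.
Codon 5 GCT (Ala): 9.4 per 1000.
Codon 6 CCG (Pro): 32.8 per 1000.
Codon 7 CCG (Pro): 32.8 per 1000.
Lowest frequency is 9.4 at codon 5.

5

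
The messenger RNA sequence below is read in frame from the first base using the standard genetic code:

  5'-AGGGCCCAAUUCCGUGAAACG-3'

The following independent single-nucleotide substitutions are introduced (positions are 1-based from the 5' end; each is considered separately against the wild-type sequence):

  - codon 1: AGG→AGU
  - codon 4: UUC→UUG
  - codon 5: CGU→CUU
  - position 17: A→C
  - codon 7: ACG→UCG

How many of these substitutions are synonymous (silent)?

Codon 1: AGG (Arg) → AGU (Ser) — missense.
Codon 4: UUC (Phe) → UUG (Leu) — missense.
Codon 5: CGU (Arg) → CUU (Leu) — missense.
Codon 6: GAA (Glu) → GCA (Ala) — missense.
Codon 7: ACG (Thr) → UCG (Ser) — missense.
Synonymous: 0 of 5.

0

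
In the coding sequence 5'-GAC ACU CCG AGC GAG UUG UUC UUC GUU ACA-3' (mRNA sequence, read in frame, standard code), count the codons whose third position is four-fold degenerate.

Codon 1 GAC (Asp): third position 2-fold.
Codon 2 ACU (Thr): third position 4-fold.
Codon 3 CCG (Pro): third position 4-fold.
Codon 4 AGC (Ser): third position 2-fold.
Codon 5 GAG (Glu): third position 2-fold.
Codon 6 UUG (Leu): third position 2-fold.
Codon 7 UUC (Phe): third position 2-fold.
Codon 8 UUC (Phe): third position 2-fold.
Codon 9 GUU (Val): third position 4-fold.
Codon 10 ACA (Thr): third position 4-fold.
Four-fold degenerate third positions: 4.

4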